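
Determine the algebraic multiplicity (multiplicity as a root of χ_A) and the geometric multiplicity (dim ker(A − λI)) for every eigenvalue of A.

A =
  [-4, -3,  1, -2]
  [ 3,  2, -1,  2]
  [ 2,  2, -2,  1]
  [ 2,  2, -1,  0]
λ = -1: alg = 4, geom = 2

Step 1 — factor the characteristic polynomial to read off the algebraic multiplicities:
  χ_A(x) = (x + 1)^4

Step 2 — compute geometric multiplicities via the rank-nullity identity g(λ) = n − rank(A − λI):
  rank(A − (-1)·I) = 2, so dim ker(A − (-1)·I) = n − 2 = 2

Summary:
  λ = -1: algebraic multiplicity = 4, geometric multiplicity = 2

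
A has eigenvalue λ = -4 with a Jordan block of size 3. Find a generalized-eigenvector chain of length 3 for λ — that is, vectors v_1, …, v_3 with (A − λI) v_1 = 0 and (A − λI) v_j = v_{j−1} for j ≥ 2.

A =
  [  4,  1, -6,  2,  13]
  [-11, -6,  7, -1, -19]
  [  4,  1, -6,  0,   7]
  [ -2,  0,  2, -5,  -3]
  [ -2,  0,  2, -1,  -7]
A Jordan chain for λ = -4 of length 3:
v_1 = (-1, 2, -1, 0, 0)ᵀ
v_2 = (8, -11, 4, -2, -2)ᵀ
v_3 = (1, 0, 0, 0, 0)ᵀ

Let N = A − (-4)·I. We want v_3 with N^3 v_3 = 0 but N^2 v_3 ≠ 0; then v_{j-1} := N · v_j for j = 3, …, 2.

Pick v_3 = (1, 0, 0, 0, 0)ᵀ.
Then v_2 = N · v_3 = (8, -11, 4, -2, -2)ᵀ.
Then v_1 = N · v_2 = (-1, 2, -1, 0, 0)ᵀ.

Sanity check: (A − (-4)·I) v_1 = (0, 0, 0, 0, 0)ᵀ = 0. ✓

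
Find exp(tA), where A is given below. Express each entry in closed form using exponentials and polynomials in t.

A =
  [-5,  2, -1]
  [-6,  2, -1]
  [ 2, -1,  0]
e^{tA} =
  [t^2*exp(-t) - 4*t*exp(-t) + exp(-t), -t^2*exp(-t)/2 + 2*t*exp(-t), t^2*exp(-t)/2 - t*exp(-t)]
  [2*t^2*exp(-t) - 6*t*exp(-t), -t^2*exp(-t) + 3*t*exp(-t) + exp(-t), t^2*exp(-t) - t*exp(-t)]
  [2*t*exp(-t), -t*exp(-t), t*exp(-t) + exp(-t)]

Strategy: write A = P · J · P⁻¹ where J is a Jordan canonical form, so e^{tA} = P · e^{tJ} · P⁻¹, and e^{tJ} can be computed block-by-block.

A has Jordan form
J =
  [-1,  1,  0]
  [ 0, -1,  1]
  [ 0,  0, -1]
(up to reordering of blocks).

Per-block formulas:
  For a 3×3 Jordan block J_3(-1): exp(t · J_3(-1)) = e^(-1t)·(I + t·N + (t^2/2)·N^2), where N is the 3×3 nilpotent shift.

After assembling e^{tJ} and conjugating by P, we get:

e^{tA} =
  [t^2*exp(-t) - 4*t*exp(-t) + exp(-t), -t^2*exp(-t)/2 + 2*t*exp(-t), t^2*exp(-t)/2 - t*exp(-t)]
  [2*t^2*exp(-t) - 6*t*exp(-t), -t^2*exp(-t) + 3*t*exp(-t) + exp(-t), t^2*exp(-t) - t*exp(-t)]
  [2*t*exp(-t), -t*exp(-t), t*exp(-t) + exp(-t)]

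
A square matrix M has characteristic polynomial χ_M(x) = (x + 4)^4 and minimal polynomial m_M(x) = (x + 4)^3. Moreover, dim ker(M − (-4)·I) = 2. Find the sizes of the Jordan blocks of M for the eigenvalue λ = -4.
Block sizes for λ = -4: [3, 1]

Step 1 — from the characteristic polynomial, algebraic multiplicity of λ = -4 is 4. From dim ker(M − (-4)·I) = 2, there are exactly 2 Jordan blocks for λ = -4.
Step 2 — from the minimal polynomial, the factor (x + 4)^3 tells us the largest block for λ = -4 has size 3.
Step 3 — with total size 4, 2 blocks, and largest block 3, the block sizes (in nonincreasing order) are [3, 1].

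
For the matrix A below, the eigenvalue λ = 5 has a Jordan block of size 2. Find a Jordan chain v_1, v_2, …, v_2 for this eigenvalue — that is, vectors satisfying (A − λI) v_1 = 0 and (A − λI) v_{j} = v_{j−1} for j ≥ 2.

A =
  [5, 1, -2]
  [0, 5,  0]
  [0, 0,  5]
A Jordan chain for λ = 5 of length 2:
v_1 = (1, 0, 0)ᵀ
v_2 = (0, 1, 0)ᵀ

Let N = A − (5)·I. We want v_2 with N^2 v_2 = 0 but N^1 v_2 ≠ 0; then v_{j-1} := N · v_j for j = 2, …, 2.

Pick v_2 = (0, 1, 0)ᵀ.
Then v_1 = N · v_2 = (1, 0, 0)ᵀ.

Sanity check: (A − (5)·I) v_1 = (0, 0, 0)ᵀ = 0. ✓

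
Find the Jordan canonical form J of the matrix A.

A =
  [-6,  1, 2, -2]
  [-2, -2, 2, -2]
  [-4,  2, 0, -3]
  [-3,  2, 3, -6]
J_2(-4) ⊕ J_2(-3)

The characteristic polynomial is
  det(x·I − A) = x^4 + 14*x^3 + 73*x^2 + 168*x + 144 = (x + 3)^2*(x + 4)^2

Eigenvalues and multiplicities (the geometric multiplicity of λ is n − rank(A − λI), which equals the number of Jordan blocks for λ):
  λ = -4: algebraic multiplicity = 2, geometric multiplicity = 1
  λ = -3: algebraic multiplicity = 2, geometric multiplicity = 1

Determining the block sizes for each eigenvalue:
  λ = -4: one block (gm = 1), so the single block has size am = 2 → block sizes [2]
  λ = -3: one block (gm = 1), so the single block has size am = 2 → block sizes [2]

Assembling the blocks gives a Jordan form
J =
  [-4,  1,  0,  0]
  [ 0, -4,  0,  0]
  [ 0,  0, -3,  1]
  [ 0,  0,  0, -3]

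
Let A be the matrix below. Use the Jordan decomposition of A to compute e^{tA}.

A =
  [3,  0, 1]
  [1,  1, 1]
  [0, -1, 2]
e^{tA} =
  [t^2*exp(2*t)/2 + t*exp(2*t) + exp(2*t), -t^2*exp(2*t)/2, t^2*exp(2*t)/2 + t*exp(2*t)]
  [t*exp(2*t), -t*exp(2*t) + exp(2*t), t*exp(2*t)]
  [-t^2*exp(2*t)/2, t^2*exp(2*t)/2 - t*exp(2*t), -t^2*exp(2*t)/2 + exp(2*t)]

Strategy: write A = P · J · P⁻¹ where J is a Jordan canonical form, so e^{tA} = P · e^{tJ} · P⁻¹, and e^{tJ} can be computed block-by-block.

A has Jordan form
J =
  [2, 1, 0]
  [0, 2, 1]
  [0, 0, 2]
(up to reordering of blocks).

Per-block formulas:
  For a 3×3 Jordan block J_3(2): exp(t · J_3(2)) = e^(2t)·(I + t·N + (t^2/2)·N^2), where N is the 3×3 nilpotent shift.

After assembling e^{tJ} and conjugating by P, we get:

e^{tA} =
  [t^2*exp(2*t)/2 + t*exp(2*t) + exp(2*t), -t^2*exp(2*t)/2, t^2*exp(2*t)/2 + t*exp(2*t)]
  [t*exp(2*t), -t*exp(2*t) + exp(2*t), t*exp(2*t)]
  [-t^2*exp(2*t)/2, t^2*exp(2*t)/2 - t*exp(2*t), -t^2*exp(2*t)/2 + exp(2*t)]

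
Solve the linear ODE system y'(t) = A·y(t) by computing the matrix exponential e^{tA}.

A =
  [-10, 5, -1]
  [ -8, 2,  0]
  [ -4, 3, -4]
e^{tA} =
  [-6*t*exp(-4*t) + exp(-4*t), -3*t^2*exp(-4*t)/2 + 5*t*exp(-4*t), 3*t^2*exp(-4*t) - t*exp(-4*t)]
  [-8*t*exp(-4*t), -2*t^2*exp(-4*t) + 6*t*exp(-4*t) + exp(-4*t), 4*t^2*exp(-4*t)]
  [-4*t*exp(-4*t), -t^2*exp(-4*t) + 3*t*exp(-4*t), 2*t^2*exp(-4*t) + exp(-4*t)]

Strategy: write A = P · J · P⁻¹ where J is a Jordan canonical form, so e^{tA} = P · e^{tJ} · P⁻¹, and e^{tJ} can be computed block-by-block.

A has Jordan form
J =
  [-4,  1,  0]
  [ 0, -4,  1]
  [ 0,  0, -4]
(up to reordering of blocks).

Per-block formulas:
  For a 3×3 Jordan block J_3(-4): exp(t · J_3(-4)) = e^(-4t)·(I + t·N + (t^2/2)·N^2), where N is the 3×3 nilpotent shift.

After assembling e^{tJ} and conjugating by P, we get:

e^{tA} =
  [-6*t*exp(-4*t) + exp(-4*t), -3*t^2*exp(-4*t)/2 + 5*t*exp(-4*t), 3*t^2*exp(-4*t) - t*exp(-4*t)]
  [-8*t*exp(-4*t), -2*t^2*exp(-4*t) + 6*t*exp(-4*t) + exp(-4*t), 4*t^2*exp(-4*t)]
  [-4*t*exp(-4*t), -t^2*exp(-4*t) + 3*t*exp(-4*t), 2*t^2*exp(-4*t) + exp(-4*t)]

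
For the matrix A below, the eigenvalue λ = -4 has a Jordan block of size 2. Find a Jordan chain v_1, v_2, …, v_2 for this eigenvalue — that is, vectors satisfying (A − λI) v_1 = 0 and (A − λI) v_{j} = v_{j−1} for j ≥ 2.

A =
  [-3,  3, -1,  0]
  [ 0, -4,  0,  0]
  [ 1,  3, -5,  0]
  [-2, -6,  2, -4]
A Jordan chain for λ = -4 of length 2:
v_1 = (1, 0, 1, -2)ᵀ
v_2 = (1, 0, 0, 0)ᵀ

Let N = A − (-4)·I. We want v_2 with N^2 v_2 = 0 but N^1 v_2 ≠ 0; then v_{j-1} := N · v_j for j = 2, …, 2.

Pick v_2 = (1, 0, 0, 0)ᵀ.
Then v_1 = N · v_2 = (1, 0, 1, -2)ᵀ.

Sanity check: (A − (-4)·I) v_1 = (0, 0, 0, 0)ᵀ = 0. ✓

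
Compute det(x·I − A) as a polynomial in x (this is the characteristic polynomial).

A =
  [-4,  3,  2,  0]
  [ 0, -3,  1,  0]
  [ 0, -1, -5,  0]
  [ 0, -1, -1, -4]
x^4 + 16*x^3 + 96*x^2 + 256*x + 256

Expanding det(x·I − A) (e.g. by cofactor expansion or by noting that A is similar to its Jordan form J, which has the same characteristic polynomial as A) gives
  χ_A(x) = x^4 + 16*x^3 + 96*x^2 + 256*x + 256
which factors as (x + 4)^4. The eigenvalues (with algebraic multiplicities) are λ = -4 with multiplicity 4.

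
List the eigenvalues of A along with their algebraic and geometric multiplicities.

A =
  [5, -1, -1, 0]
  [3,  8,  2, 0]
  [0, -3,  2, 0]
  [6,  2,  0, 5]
λ = 5: alg = 4, geom = 2

Step 1 — factor the characteristic polynomial to read off the algebraic multiplicities:
  χ_A(x) = (x - 5)^4

Step 2 — compute geometric multiplicities via the rank-nullity identity g(λ) = n − rank(A − λI):
  rank(A − (5)·I) = 2, so dim ker(A − (5)·I) = n − 2 = 2

Summary:
  λ = 5: algebraic multiplicity = 4, geometric multiplicity = 2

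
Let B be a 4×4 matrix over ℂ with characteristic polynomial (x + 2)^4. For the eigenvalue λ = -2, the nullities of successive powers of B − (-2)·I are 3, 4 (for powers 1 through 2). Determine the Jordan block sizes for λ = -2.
Block sizes for λ = -2: [2, 1, 1]

From the dimensions of kernels of powers, the number of Jordan blocks of size at least j is d_j − d_{j−1} where d_j = dim ker(N^j) (with d_0 = 0). Computing the differences gives [3, 1].
The number of blocks of size exactly k is (#blocks of size ≥ k) − (#blocks of size ≥ k + 1), so the partition is: 2 block(s) of size 1, 1 block(s) of size 2.
In nonincreasing order the block sizes are [2, 1, 1].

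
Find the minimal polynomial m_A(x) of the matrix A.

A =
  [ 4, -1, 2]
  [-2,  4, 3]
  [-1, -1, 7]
x^3 - 15*x^2 + 75*x - 125

The characteristic polynomial is χ_A(x) = (x - 5)^3, so the eigenvalues are known. The minimal polynomial is
  m_A(x) = Π_λ (x − λ)^{k_λ}
where k_λ is the size of the *largest* Jordan block for λ (equivalently, the smallest k with (A − λI)^k v = 0 for every generalised eigenvector v of λ).

  λ = 5: largest Jordan block has size 3, contributing (x − 5)^3

So m_A(x) = (x - 5)^3 = x^3 - 15*x^2 + 75*x - 125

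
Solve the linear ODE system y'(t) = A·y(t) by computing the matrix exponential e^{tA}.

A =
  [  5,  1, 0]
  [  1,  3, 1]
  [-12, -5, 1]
e^{tA} =
  [5*t^2*exp(3*t)/2 + 2*t*exp(3*t) + exp(3*t), t^2*exp(3*t) + t*exp(3*t), t^2*exp(3*t)/2]
  [-5*t^2*exp(3*t) + t*exp(3*t), -2*t^2*exp(3*t) + exp(3*t), -t^2*exp(3*t) + t*exp(3*t)]
  [-5*t^2*exp(3*t)/2 - 12*t*exp(3*t), -t^2*exp(3*t) - 5*t*exp(3*t), -t^2*exp(3*t)/2 - 2*t*exp(3*t) + exp(3*t)]

Strategy: write A = P · J · P⁻¹ where J is a Jordan canonical form, so e^{tA} = P · e^{tJ} · P⁻¹, and e^{tJ} can be computed block-by-block.

A has Jordan form
J =
  [3, 1, 0]
  [0, 3, 1]
  [0, 0, 3]
(up to reordering of blocks).

Per-block formulas:
  For a 3×3 Jordan block J_3(3): exp(t · J_3(3)) = e^(3t)·(I + t·N + (t^2/2)·N^2), where N is the 3×3 nilpotent shift.

After assembling e^{tJ} and conjugating by P, we get:

e^{tA} =
  [5*t^2*exp(3*t)/2 + 2*t*exp(3*t) + exp(3*t), t^2*exp(3*t) + t*exp(3*t), t^2*exp(3*t)/2]
  [-5*t^2*exp(3*t) + t*exp(3*t), -2*t^2*exp(3*t) + exp(3*t), -t^2*exp(3*t) + t*exp(3*t)]
  [-5*t^2*exp(3*t)/2 - 12*t*exp(3*t), -t^2*exp(3*t) - 5*t*exp(3*t), -t^2*exp(3*t)/2 - 2*t*exp(3*t) + exp(3*t)]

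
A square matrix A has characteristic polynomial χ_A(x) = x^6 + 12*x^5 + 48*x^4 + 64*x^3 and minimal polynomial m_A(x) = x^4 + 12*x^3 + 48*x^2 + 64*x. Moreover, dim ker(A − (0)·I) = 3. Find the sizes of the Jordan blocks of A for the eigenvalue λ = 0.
Block sizes for λ = 0: [1, 1, 1]

Step 1 — from the characteristic polynomial, algebraic multiplicity of λ = 0 is 3. From dim ker(A − (0)·I) = 3, there are exactly 3 Jordan blocks for λ = 0.
Step 2 — from the minimal polynomial, the factor (x − 0) tells us the largest block for λ = 0 has size 1.
Step 3 — with total size 3, 3 blocks, and largest block 1, the block sizes (in nonincreasing order) are [1, 1, 1].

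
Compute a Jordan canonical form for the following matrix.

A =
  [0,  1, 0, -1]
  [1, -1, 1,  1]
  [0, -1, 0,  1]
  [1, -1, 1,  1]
J_2(0) ⊕ J_2(0)

The characteristic polynomial is
  det(x·I − A) = x^4

Eigenvalues and multiplicities (the geometric multiplicity of λ is n − rank(A − λI), which equals the number of Jordan blocks for λ):
  λ = 0: algebraic multiplicity = 4, geometric multiplicity = 2

Determining the block sizes for each eigenvalue:
  λ = 0: with am = 4 and gm = 2, the partition is not yet determined (e.g. several partitions of 4 into 2 parts exist). Let N = A − (0)·I. Computing rank(N^1) = 2, rank(N^2) = 0; the number of blocks of size ≥ j is rank(N^{j−1}) − rank(N^j), giving [2, 2]. So we have 2 block(s) of size 2 → block sizes [2, 2]

Assembling the blocks gives a Jordan form
J =
  [0, 1, 0, 0]
  [0, 0, 0, 0]
  [0, 0, 0, 1]
  [0, 0, 0, 0]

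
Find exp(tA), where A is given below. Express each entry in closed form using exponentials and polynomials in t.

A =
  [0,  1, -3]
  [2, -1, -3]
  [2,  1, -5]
e^{tA} =
  [2*t*exp(-2*t) + exp(-2*t), t*exp(-2*t), -3*t*exp(-2*t)]
  [2*t*exp(-2*t), t*exp(-2*t) + exp(-2*t), -3*t*exp(-2*t)]
  [2*t*exp(-2*t), t*exp(-2*t), -3*t*exp(-2*t) + exp(-2*t)]

Strategy: write A = P · J · P⁻¹ where J is a Jordan canonical form, so e^{tA} = P · e^{tJ} · P⁻¹, and e^{tJ} can be computed block-by-block.

A has Jordan form
J =
  [-2,  1,  0]
  [ 0, -2,  0]
  [ 0,  0, -2]
(up to reordering of blocks).

Per-block formulas:
  For a 2×2 Jordan block J_2(-2): exp(t · J_2(-2)) = e^(-2t)·(I + t·N), where N is the 2×2 nilpotent shift.
  For a 1×1 block at λ = -2: exp(t · [-2]) = [e^(-2t)].

After assembling e^{tJ} and conjugating by P, we get:

e^{tA} =
  [2*t*exp(-2*t) + exp(-2*t), t*exp(-2*t), -3*t*exp(-2*t)]
  [2*t*exp(-2*t), t*exp(-2*t) + exp(-2*t), -3*t*exp(-2*t)]
  [2*t*exp(-2*t), t*exp(-2*t), -3*t*exp(-2*t) + exp(-2*t)]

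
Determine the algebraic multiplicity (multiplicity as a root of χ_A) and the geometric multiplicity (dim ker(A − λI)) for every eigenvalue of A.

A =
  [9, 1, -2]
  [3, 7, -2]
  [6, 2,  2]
λ = 6: alg = 3, geom = 2

Step 1 — factor the characteristic polynomial to read off the algebraic multiplicities:
  χ_A(x) = (x - 6)^3

Step 2 — compute geometric multiplicities via the rank-nullity identity g(λ) = n − rank(A − λI):
  rank(A − (6)·I) = 1, so dim ker(A − (6)·I) = n − 1 = 2

Summary:
  λ = 6: algebraic multiplicity = 3, geometric multiplicity = 2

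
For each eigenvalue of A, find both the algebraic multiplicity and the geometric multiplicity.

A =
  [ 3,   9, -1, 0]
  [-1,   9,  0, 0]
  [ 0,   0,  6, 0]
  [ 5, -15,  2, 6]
λ = 6: alg = 4, geom = 2

Step 1 — factor the characteristic polynomial to read off the algebraic multiplicities:
  χ_A(x) = (x - 6)^4

Step 2 — compute geometric multiplicities via the rank-nullity identity g(λ) = n − rank(A − λI):
  rank(A − (6)·I) = 2, so dim ker(A − (6)·I) = n − 2 = 2

Summary:
  λ = 6: algebraic multiplicity = 4, geometric multiplicity = 2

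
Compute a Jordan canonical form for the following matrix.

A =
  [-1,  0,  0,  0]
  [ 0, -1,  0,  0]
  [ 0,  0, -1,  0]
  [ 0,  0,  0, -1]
J_1(-1) ⊕ J_1(-1) ⊕ J_1(-1) ⊕ J_1(-1)

The characteristic polynomial is
  det(x·I − A) = x^4 + 4*x^3 + 6*x^2 + 4*x + 1 = (x + 1)^4

Eigenvalues and multiplicities (the geometric multiplicity of λ is n − rank(A − λI), which equals the number of Jordan blocks for λ):
  λ = -1: algebraic multiplicity = 4, geometric multiplicity = 4

Determining the block sizes for each eigenvalue:
  λ = -1: gm = am = 4, so every block has size 1 → block sizes [1, 1, 1, 1]

Assembling the blocks gives a Jordan form
J =
  [-1,  0,  0,  0]
  [ 0, -1,  0,  0]
  [ 0,  0, -1,  0]
  [ 0,  0,  0, -1]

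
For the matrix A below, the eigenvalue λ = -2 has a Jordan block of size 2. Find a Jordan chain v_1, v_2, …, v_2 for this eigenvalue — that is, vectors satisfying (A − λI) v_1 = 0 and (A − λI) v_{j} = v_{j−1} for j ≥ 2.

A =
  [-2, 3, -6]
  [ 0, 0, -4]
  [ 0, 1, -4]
A Jordan chain for λ = -2 of length 2:
v_1 = (3, 2, 1)ᵀ
v_2 = (0, 1, 0)ᵀ

Let N = A − (-2)·I. We want v_2 with N^2 v_2 = 0 but N^1 v_2 ≠ 0; then v_{j-1} := N · v_j for j = 2, …, 2.

Pick v_2 = (0, 1, 0)ᵀ.
Then v_1 = N · v_2 = (3, 2, 1)ᵀ.

Sanity check: (A − (-2)·I) v_1 = (0, 0, 0)ᵀ = 0. ✓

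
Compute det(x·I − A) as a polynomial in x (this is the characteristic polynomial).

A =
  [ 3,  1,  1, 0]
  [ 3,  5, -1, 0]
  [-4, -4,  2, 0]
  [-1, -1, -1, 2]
x^4 - 12*x^3 + 48*x^2 - 80*x + 48

Expanding det(x·I − A) (e.g. by cofactor expansion or by noting that A is similar to its Jordan form J, which has the same characteristic polynomial as A) gives
  χ_A(x) = x^4 - 12*x^3 + 48*x^2 - 80*x + 48
which factors as (x - 6)*(x - 2)^3. The eigenvalues (with algebraic multiplicities) are λ = 2 with multiplicity 3, λ = 6 with multiplicity 1.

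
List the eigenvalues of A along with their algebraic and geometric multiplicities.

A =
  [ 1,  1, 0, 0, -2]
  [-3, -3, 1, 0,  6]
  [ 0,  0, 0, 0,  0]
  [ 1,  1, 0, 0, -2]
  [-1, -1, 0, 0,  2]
λ = 0: alg = 5, geom = 3

Step 1 — factor the characteristic polynomial to read off the algebraic multiplicities:
  χ_A(x) = x^5

Step 2 — compute geometric multiplicities via the rank-nullity identity g(λ) = n − rank(A − λI):
  rank(A − (0)·I) = 2, so dim ker(A − (0)·I) = n − 2 = 3

Summary:
  λ = 0: algebraic multiplicity = 5, geometric multiplicity = 3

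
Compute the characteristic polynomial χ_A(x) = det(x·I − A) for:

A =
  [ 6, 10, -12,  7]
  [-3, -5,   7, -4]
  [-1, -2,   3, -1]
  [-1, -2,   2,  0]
x^4 - 4*x^3 + 6*x^2 - 4*x + 1

Expanding det(x·I − A) (e.g. by cofactor expansion or by noting that A is similar to its Jordan form J, which has the same characteristic polynomial as A) gives
  χ_A(x) = x^4 - 4*x^3 + 6*x^2 - 4*x + 1
which factors as (x - 1)^4. The eigenvalues (with algebraic multiplicities) are λ = 1 with multiplicity 4.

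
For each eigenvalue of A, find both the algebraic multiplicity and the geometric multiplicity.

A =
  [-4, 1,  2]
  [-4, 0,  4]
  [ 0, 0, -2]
λ = -2: alg = 3, geom = 2

Step 1 — factor the characteristic polynomial to read off the algebraic multiplicities:
  χ_A(x) = (x + 2)^3

Step 2 — compute geometric multiplicities via the rank-nullity identity g(λ) = n − rank(A − λI):
  rank(A − (-2)·I) = 1, so dim ker(A − (-2)·I) = n − 1 = 2

Summary:
  λ = -2: algebraic multiplicity = 3, geometric multiplicity = 2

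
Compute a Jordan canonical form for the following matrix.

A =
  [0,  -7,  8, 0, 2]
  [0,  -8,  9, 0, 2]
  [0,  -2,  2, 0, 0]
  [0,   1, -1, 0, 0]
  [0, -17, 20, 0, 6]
J_3(0) ⊕ J_1(0) ⊕ J_1(0)

The characteristic polynomial is
  det(x·I − A) = x^5

Eigenvalues and multiplicities (the geometric multiplicity of λ is n − rank(A − λI), which equals the number of Jordan blocks for λ):
  λ = 0: algebraic multiplicity = 5, geometric multiplicity = 3

Determining the block sizes for each eigenvalue:
  λ = 0: with am = 5 and gm = 3, the partition is not yet determined (e.g. several partitions of 5 into 3 parts exist). Let N = A − (0)·I. Computing rank(N^1) = 2, rank(N^2) = 1, rank(N^3) = 0; the number of blocks of size ≥ j is rank(N^{j−1}) − rank(N^j), giving [3, 1, 1]. So we have 1 block(s) of size 3, 2 block(s) of size 1 → block sizes [3, 1, 1]

Assembling the blocks gives a Jordan form
J =
  [0, 1, 0, 0, 0]
  [0, 0, 1, 0, 0]
  [0, 0, 0, 0, 0]
  [0, 0, 0, 0, 0]
  [0, 0, 0, 0, 0]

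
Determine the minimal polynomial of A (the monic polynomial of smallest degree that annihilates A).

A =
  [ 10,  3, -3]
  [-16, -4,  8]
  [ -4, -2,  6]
x^2 - 8*x + 16

The characteristic polynomial is χ_A(x) = (x - 4)^3, so the eigenvalues are known. The minimal polynomial is
  m_A(x) = Π_λ (x − λ)^{k_λ}
where k_λ is the size of the *largest* Jordan block for λ (equivalently, the smallest k with (A − λI)^k v = 0 for every generalised eigenvector v of λ).

  λ = 4: largest Jordan block has size 2, contributing (x − 4)^2

So m_A(x) = (x - 4)^2 = x^2 - 8*x + 16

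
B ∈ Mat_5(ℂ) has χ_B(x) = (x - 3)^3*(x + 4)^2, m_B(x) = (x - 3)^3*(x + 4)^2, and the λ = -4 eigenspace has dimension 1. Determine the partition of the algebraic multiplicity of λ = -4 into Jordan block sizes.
Block sizes for λ = -4: [2]

Step 1 — from the characteristic polynomial, algebraic multiplicity of λ = -4 is 2. From dim ker(B − (-4)·I) = 1, there are exactly 1 Jordan blocks for λ = -4.
Step 2 — from the minimal polynomial, the factor (x + 4)^2 tells us the largest block for λ = -4 has size 2.
Step 3 — with total size 2, 1 blocks, and largest block 2, the block sizes (in nonincreasing order) are [2].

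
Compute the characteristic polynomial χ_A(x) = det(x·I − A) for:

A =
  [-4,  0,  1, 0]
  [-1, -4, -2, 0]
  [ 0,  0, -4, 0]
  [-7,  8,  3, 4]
x^4 + 8*x^3 - 128*x - 256

Expanding det(x·I − A) (e.g. by cofactor expansion or by noting that A is similar to its Jordan form J, which has the same characteristic polynomial as A) gives
  χ_A(x) = x^4 + 8*x^3 - 128*x - 256
which factors as (x - 4)*(x + 4)^3. The eigenvalues (with algebraic multiplicities) are λ = -4 with multiplicity 3, λ = 4 with multiplicity 1.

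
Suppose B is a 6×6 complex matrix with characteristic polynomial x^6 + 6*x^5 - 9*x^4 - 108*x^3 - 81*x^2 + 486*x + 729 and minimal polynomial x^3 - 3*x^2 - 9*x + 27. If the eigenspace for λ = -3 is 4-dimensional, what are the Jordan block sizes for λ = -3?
Block sizes for λ = -3: [1, 1, 1, 1]

Step 1 — from the characteristic polynomial, algebraic multiplicity of λ = -3 is 4. From dim ker(B − (-3)·I) = 4, there are exactly 4 Jordan blocks for λ = -3.
Step 2 — from the minimal polynomial, the factor (x + 3) tells us the largest block for λ = -3 has size 1.
Step 3 — with total size 4, 4 blocks, and largest block 1, the block sizes (in nonincreasing order) are [1, 1, 1, 1].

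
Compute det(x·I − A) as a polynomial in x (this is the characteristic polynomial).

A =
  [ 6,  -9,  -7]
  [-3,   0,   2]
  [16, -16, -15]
x^3 + 9*x^2 + 27*x + 27

Expanding det(x·I − A) (e.g. by cofactor expansion or by noting that A is similar to its Jordan form J, which has the same characteristic polynomial as A) gives
  χ_A(x) = x^3 + 9*x^2 + 27*x + 27
which factors as (x + 3)^3. The eigenvalues (with algebraic multiplicities) are λ = -3 with multiplicity 3.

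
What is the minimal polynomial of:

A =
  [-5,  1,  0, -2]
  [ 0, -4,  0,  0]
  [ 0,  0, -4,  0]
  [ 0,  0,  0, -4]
x^2 + 9*x + 20

The characteristic polynomial is χ_A(x) = (x + 4)^3*(x + 5), so the eigenvalues are known. The minimal polynomial is
  m_A(x) = Π_λ (x − λ)^{k_λ}
where k_λ is the size of the *largest* Jordan block for λ (equivalently, the smallest k with (A − λI)^k v = 0 for every generalised eigenvector v of λ).

  λ = -5: largest Jordan block has size 1, contributing (x + 5)
  λ = -4: largest Jordan block has size 1, contributing (x + 4)

So m_A(x) = (x + 4)*(x + 5) = x^2 + 9*x + 20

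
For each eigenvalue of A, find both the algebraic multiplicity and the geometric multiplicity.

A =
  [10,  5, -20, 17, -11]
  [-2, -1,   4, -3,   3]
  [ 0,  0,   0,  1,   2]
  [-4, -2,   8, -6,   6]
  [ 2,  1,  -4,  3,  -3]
λ = 0: alg = 5, geom = 3

Step 1 — factor the characteristic polynomial to read off the algebraic multiplicities:
  χ_A(x) = x^5

Step 2 — compute geometric multiplicities via the rank-nullity identity g(λ) = n − rank(A − λI):
  rank(A − (0)·I) = 2, so dim ker(A − (0)·I) = n − 2 = 3

Summary:
  λ = 0: algebraic multiplicity = 5, geometric multiplicity = 3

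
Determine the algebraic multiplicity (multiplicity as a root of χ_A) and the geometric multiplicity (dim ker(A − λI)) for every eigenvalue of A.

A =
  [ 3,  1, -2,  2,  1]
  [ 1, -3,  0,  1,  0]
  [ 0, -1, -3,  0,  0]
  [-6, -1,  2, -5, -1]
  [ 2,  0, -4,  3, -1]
λ = -3: alg = 3, geom = 1; λ = 0: alg = 2, geom = 1

Step 1 — factor the characteristic polynomial to read off the algebraic multiplicities:
  χ_A(x) = x^2*(x + 3)^3

Step 2 — compute geometric multiplicities via the rank-nullity identity g(λ) = n − rank(A − λI):
  rank(A − (-3)·I) = 4, so dim ker(A − (-3)·I) = n − 4 = 1
  rank(A − (0)·I) = 4, so dim ker(A − (0)·I) = n − 4 = 1

Summary:
  λ = -3: algebraic multiplicity = 3, geometric multiplicity = 1
  λ = 0: algebraic multiplicity = 2, geometric multiplicity = 1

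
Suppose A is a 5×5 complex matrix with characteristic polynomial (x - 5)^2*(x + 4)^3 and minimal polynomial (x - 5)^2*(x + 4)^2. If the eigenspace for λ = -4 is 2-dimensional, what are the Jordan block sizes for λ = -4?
Block sizes for λ = -4: [2, 1]

Step 1 — from the characteristic polynomial, algebraic multiplicity of λ = -4 is 3. From dim ker(A − (-4)·I) = 2, there are exactly 2 Jordan blocks for λ = -4.
Step 2 — from the minimal polynomial, the factor (x + 4)^2 tells us the largest block for λ = -4 has size 2.
Step 3 — with total size 3, 2 blocks, and largest block 2, the block sizes (in nonincreasing order) are [2, 1].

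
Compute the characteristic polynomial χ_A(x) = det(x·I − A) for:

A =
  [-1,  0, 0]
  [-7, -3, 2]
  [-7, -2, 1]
x^3 + 3*x^2 + 3*x + 1

Expanding det(x·I − A) (e.g. by cofactor expansion or by noting that A is similar to its Jordan form J, which has the same characteristic polynomial as A) gives
  χ_A(x) = x^3 + 3*x^2 + 3*x + 1
which factors as (x + 1)^3. The eigenvalues (with algebraic multiplicities) are λ = -1 with multiplicity 3.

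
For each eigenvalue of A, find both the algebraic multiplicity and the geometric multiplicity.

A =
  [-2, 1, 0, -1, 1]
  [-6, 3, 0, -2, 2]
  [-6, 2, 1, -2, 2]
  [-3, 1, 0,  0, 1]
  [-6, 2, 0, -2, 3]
λ = 1: alg = 5, geom = 4

Step 1 — factor the characteristic polynomial to read off the algebraic multiplicities:
  χ_A(x) = (x - 1)^5

Step 2 — compute geometric multiplicities via the rank-nullity identity g(λ) = n − rank(A − λI):
  rank(A − (1)·I) = 1, so dim ker(A − (1)·I) = n − 1 = 4

Summary:
  λ = 1: algebraic multiplicity = 5, geometric multiplicity = 4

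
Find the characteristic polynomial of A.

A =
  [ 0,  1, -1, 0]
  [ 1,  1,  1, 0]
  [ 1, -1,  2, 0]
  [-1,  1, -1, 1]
x^4 - 4*x^3 + 6*x^2 - 4*x + 1

Expanding det(x·I − A) (e.g. by cofactor expansion or by noting that A is similar to its Jordan form J, which has the same characteristic polynomial as A) gives
  χ_A(x) = x^4 - 4*x^3 + 6*x^2 - 4*x + 1
which factors as (x - 1)^4. The eigenvalues (with algebraic multiplicities) are λ = 1 with multiplicity 4.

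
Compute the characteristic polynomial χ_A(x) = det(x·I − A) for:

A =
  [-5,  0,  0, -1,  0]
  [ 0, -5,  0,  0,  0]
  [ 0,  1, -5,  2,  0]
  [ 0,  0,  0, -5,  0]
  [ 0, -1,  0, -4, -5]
x^5 + 25*x^4 + 250*x^3 + 1250*x^2 + 3125*x + 3125

Expanding det(x·I − A) (e.g. by cofactor expansion or by noting that A is similar to its Jordan form J, which has the same characteristic polynomial as A) gives
  χ_A(x) = x^5 + 25*x^4 + 250*x^3 + 1250*x^2 + 3125*x + 3125
which factors as (x + 5)^5. The eigenvalues (with algebraic multiplicities) are λ = -5 with multiplicity 5.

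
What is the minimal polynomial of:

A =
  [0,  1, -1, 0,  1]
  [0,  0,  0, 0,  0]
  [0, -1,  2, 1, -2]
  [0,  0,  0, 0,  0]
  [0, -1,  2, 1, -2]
x^2

The characteristic polynomial is χ_A(x) = x^5, so the eigenvalues are known. The minimal polynomial is
  m_A(x) = Π_λ (x − λ)^{k_λ}
where k_λ is the size of the *largest* Jordan block for λ (equivalently, the smallest k with (A − λI)^k v = 0 for every generalised eigenvector v of λ).

  λ = 0: largest Jordan block has size 2, contributing (x − 0)^2

So m_A(x) = x^2 = x^2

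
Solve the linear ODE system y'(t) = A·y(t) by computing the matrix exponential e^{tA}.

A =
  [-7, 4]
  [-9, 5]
e^{tA} =
  [-6*t*exp(-t) + exp(-t), 4*t*exp(-t)]
  [-9*t*exp(-t), 6*t*exp(-t) + exp(-t)]

Strategy: write A = P · J · P⁻¹ where J is a Jordan canonical form, so e^{tA} = P · e^{tJ} · P⁻¹, and e^{tJ} can be computed block-by-block.

A has Jordan form
J =
  [-1,  1]
  [ 0, -1]
(up to reordering of blocks).

Per-block formulas:
  For a 2×2 Jordan block J_2(-1): exp(t · J_2(-1)) = e^(-1t)·(I + t·N), where N is the 2×2 nilpotent shift.

After assembling e^{tJ} and conjugating by P, we get:

e^{tA} =
  [-6*t*exp(-t) + exp(-t), 4*t*exp(-t)]
  [-9*t*exp(-t), 6*t*exp(-t) + exp(-t)]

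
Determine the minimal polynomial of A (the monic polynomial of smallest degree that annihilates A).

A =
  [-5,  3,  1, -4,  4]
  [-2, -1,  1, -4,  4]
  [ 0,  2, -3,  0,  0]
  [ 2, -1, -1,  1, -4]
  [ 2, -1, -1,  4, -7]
x^3 + 9*x^2 + 27*x + 27

The characteristic polynomial is χ_A(x) = (x + 3)^5, so the eigenvalues are known. The minimal polynomial is
  m_A(x) = Π_λ (x − λ)^{k_λ}
where k_λ is the size of the *largest* Jordan block for λ (equivalently, the smallest k with (A − λI)^k v = 0 for every generalised eigenvector v of λ).

  λ = -3: largest Jordan block has size 3, contributing (x + 3)^3

So m_A(x) = (x + 3)^3 = x^3 + 9*x^2 + 27*x + 27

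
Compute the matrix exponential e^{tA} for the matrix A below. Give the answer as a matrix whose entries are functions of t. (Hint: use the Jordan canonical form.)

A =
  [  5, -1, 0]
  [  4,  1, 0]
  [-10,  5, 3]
e^{tA} =
  [2*t*exp(3*t) + exp(3*t), -t*exp(3*t), 0]
  [4*t*exp(3*t), -2*t*exp(3*t) + exp(3*t), 0]
  [-10*t*exp(3*t), 5*t*exp(3*t), exp(3*t)]

Strategy: write A = P · J · P⁻¹ where J is a Jordan canonical form, so e^{tA} = P · e^{tJ} · P⁻¹, and e^{tJ} can be computed block-by-block.

A has Jordan form
J =
  [3, 1, 0]
  [0, 3, 0]
  [0, 0, 3]
(up to reordering of blocks).

Per-block formulas:
  For a 2×2 Jordan block J_2(3): exp(t · J_2(3)) = e^(3t)·(I + t·N), where N is the 2×2 nilpotent shift.
  For a 1×1 block at λ = 3: exp(t · [3]) = [e^(3t)].

After assembling e^{tJ} and conjugating by P, we get:

e^{tA} =
  [2*t*exp(3*t) + exp(3*t), -t*exp(3*t), 0]
  [4*t*exp(3*t), -2*t*exp(3*t) + exp(3*t), 0]
  [-10*t*exp(3*t), 5*t*exp(3*t), exp(3*t)]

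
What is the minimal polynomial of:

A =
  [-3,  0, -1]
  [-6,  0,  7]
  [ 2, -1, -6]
x^3 + 9*x^2 + 27*x + 27

The characteristic polynomial is χ_A(x) = (x + 3)^3, so the eigenvalues are known. The minimal polynomial is
  m_A(x) = Π_λ (x − λ)^{k_λ}
where k_λ is the size of the *largest* Jordan block for λ (equivalently, the smallest k with (A − λI)^k v = 0 for every generalised eigenvector v of λ).

  λ = -3: largest Jordan block has size 3, contributing (x + 3)^3

So m_A(x) = (x + 3)^3 = x^3 + 9*x^2 + 27*x + 27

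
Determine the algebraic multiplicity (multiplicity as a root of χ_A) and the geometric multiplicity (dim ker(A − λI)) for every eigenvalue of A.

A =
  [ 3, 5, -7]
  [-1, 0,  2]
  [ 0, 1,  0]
λ = 1: alg = 3, geom = 1

Step 1 — factor the characteristic polynomial to read off the algebraic multiplicities:
  χ_A(x) = (x - 1)^3

Step 2 — compute geometric multiplicities via the rank-nullity identity g(λ) = n − rank(A − λI):
  rank(A − (1)·I) = 2, so dim ker(A − (1)·I) = n − 2 = 1

Summary:
  λ = 1: algebraic multiplicity = 3, geometric multiplicity = 1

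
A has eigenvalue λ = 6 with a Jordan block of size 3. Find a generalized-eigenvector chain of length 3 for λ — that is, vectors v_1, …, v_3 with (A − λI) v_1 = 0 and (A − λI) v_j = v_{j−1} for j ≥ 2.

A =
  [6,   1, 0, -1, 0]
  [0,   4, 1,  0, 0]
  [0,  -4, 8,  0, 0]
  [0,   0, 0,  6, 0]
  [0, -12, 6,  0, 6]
A Jordan chain for λ = 6 of length 3:
v_1 = (-2, 0, 0, 0, 0)ᵀ
v_2 = (1, -2, -4, 0, -12)ᵀ
v_3 = (0, 1, 0, 0, 0)ᵀ

Let N = A − (6)·I. We want v_3 with N^3 v_3 = 0 but N^2 v_3 ≠ 0; then v_{j-1} := N · v_j for j = 3, …, 2.

Pick v_3 = (0, 1, 0, 0, 0)ᵀ.
Then v_2 = N · v_3 = (1, -2, -4, 0, -12)ᵀ.
Then v_1 = N · v_2 = (-2, 0, 0, 0, 0)ᵀ.

Sanity check: (A − (6)·I) v_1 = (0, 0, 0, 0, 0)ᵀ = 0. ✓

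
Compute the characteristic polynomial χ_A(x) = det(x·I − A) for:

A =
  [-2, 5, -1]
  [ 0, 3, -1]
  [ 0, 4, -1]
x^3 - 3*x + 2

Expanding det(x·I − A) (e.g. by cofactor expansion or by noting that A is similar to its Jordan form J, which has the same characteristic polynomial as A) gives
  χ_A(x) = x^3 - 3*x + 2
which factors as (x - 1)^2*(x + 2). The eigenvalues (with algebraic multiplicities) are λ = -2 with multiplicity 1, λ = 1 with multiplicity 2.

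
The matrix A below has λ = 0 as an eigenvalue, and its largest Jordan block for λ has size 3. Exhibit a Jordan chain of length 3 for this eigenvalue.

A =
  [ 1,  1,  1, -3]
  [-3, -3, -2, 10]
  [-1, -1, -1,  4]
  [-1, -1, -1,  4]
A Jordan chain for λ = 0 of length 3:
v_1 = (-1, 1, 0, 0)ᵀ
v_2 = (1, -4, -1, -1)ᵀ
v_3 = (2, 0, -1, 0)ᵀ

Let N = A − (0)·I. We want v_3 with N^3 v_3 = 0 but N^2 v_3 ≠ 0; then v_{j-1} := N · v_j for j = 3, …, 2.

Pick v_3 = (2, 0, -1, 0)ᵀ.
Then v_2 = N · v_3 = (1, -4, -1, -1)ᵀ.
Then v_1 = N · v_2 = (-1, 1, 0, 0)ᵀ.

Sanity check: (A − (0)·I) v_1 = (0, 0, 0, 0)ᵀ = 0. ✓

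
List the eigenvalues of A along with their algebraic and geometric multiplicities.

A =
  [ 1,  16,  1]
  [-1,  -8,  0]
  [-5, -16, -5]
λ = -4: alg = 3, geom = 1

Step 1 — factor the characteristic polynomial to read off the algebraic multiplicities:
  χ_A(x) = (x + 4)^3

Step 2 — compute geometric multiplicities via the rank-nullity identity g(λ) = n − rank(A − λI):
  rank(A − (-4)·I) = 2, so dim ker(A − (-4)·I) = n − 2 = 1

Summary:
  λ = -4: algebraic multiplicity = 3, geometric multiplicity = 1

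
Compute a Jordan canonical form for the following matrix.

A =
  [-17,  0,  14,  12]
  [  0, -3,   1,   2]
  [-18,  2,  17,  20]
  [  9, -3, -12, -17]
J_3(-5) ⊕ J_1(-5)

The characteristic polynomial is
  det(x·I − A) = x^4 + 20*x^3 + 150*x^2 + 500*x + 625 = (x + 5)^4

Eigenvalues and multiplicities (the geometric multiplicity of λ is n − rank(A − λI), which equals the number of Jordan blocks for λ):
  λ = -5: algebraic multiplicity = 4, geometric multiplicity = 2

Determining the block sizes for each eigenvalue:
  λ = -5: with am = 4 and gm = 2, the partition is not yet determined (e.g. several partitions of 4 into 2 parts exist). Let N = A − (-5)·I. Computing rank(N^1) = 2, rank(N^2) = 1, rank(N^3) = 0; the number of blocks of size ≥ j is rank(N^{j−1}) − rank(N^j), giving [2, 1, 1]. So we have 1 block(s) of size 3, 1 block(s) of size 1 → block sizes [3, 1]

Assembling the blocks gives a Jordan form
J =
  [-5,  1,  0,  0]
  [ 0, -5,  1,  0]
  [ 0,  0, -5,  0]
  [ 0,  0,  0, -5]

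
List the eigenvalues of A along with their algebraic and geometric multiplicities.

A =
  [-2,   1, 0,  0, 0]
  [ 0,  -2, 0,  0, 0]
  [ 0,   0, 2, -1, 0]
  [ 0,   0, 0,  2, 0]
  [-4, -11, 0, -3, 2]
λ = -2: alg = 2, geom = 1; λ = 2: alg = 3, geom = 2

Step 1 — factor the characteristic polynomial to read off the algebraic multiplicities:
  χ_A(x) = (x - 2)^3*(x + 2)^2

Step 2 — compute geometric multiplicities via the rank-nullity identity g(λ) = n − rank(A − λI):
  rank(A − (-2)·I) = 4, so dim ker(A − (-2)·I) = n − 4 = 1
  rank(A − (2)·I) = 3, so dim ker(A − (2)·I) = n − 3 = 2

Summary:
  λ = -2: algebraic multiplicity = 2, geometric multiplicity = 1
  λ = 2: algebraic multiplicity = 3, geometric multiplicity = 2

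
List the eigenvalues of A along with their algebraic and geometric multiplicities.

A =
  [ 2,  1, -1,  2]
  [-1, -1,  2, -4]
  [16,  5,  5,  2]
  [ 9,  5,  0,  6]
λ = 2: alg = 3, geom = 1; λ = 6: alg = 1, geom = 1

Step 1 — factor the characteristic polynomial to read off the algebraic multiplicities:
  χ_A(x) = (x - 6)*(x - 2)^3

Step 2 — compute geometric multiplicities via the rank-nullity identity g(λ) = n − rank(A − λI):
  rank(A − (2)·I) = 3, so dim ker(A − (2)·I) = n − 3 = 1
  rank(A − (6)·I) = 3, so dim ker(A − (6)·I) = n − 3 = 1

Summary:
  λ = 2: algebraic multiplicity = 3, geometric multiplicity = 1
  λ = 6: algebraic multiplicity = 1, geometric multiplicity = 1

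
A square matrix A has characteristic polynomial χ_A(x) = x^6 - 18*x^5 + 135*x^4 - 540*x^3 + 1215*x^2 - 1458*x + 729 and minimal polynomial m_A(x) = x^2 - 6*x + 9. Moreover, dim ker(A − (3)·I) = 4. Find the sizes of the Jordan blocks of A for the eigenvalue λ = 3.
Block sizes for λ = 3: [2, 2, 1, 1]

Step 1 — from the characteristic polynomial, algebraic multiplicity of λ = 3 is 6. From dim ker(A − (3)·I) = 4, there are exactly 4 Jordan blocks for λ = 3.
Step 2 — from the minimal polynomial, the factor (x − 3)^2 tells us the largest block for λ = 3 has size 2.
Step 3 — with total size 6, 4 blocks, and largest block 2, the block sizes (in nonincreasing order) are [2, 2, 1, 1].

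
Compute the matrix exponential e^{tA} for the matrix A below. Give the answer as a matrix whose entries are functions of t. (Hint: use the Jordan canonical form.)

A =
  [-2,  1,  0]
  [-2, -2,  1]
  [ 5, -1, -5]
e^{tA} =
  [-t^2*exp(-3*t)/2 + t*exp(-3*t) + exp(-3*t), t^2*exp(-3*t) + t*exp(-3*t), t^2*exp(-3*t)/2]
  [t^2*exp(-3*t)/2 - 2*t*exp(-3*t), -t^2*exp(-3*t) + t*exp(-3*t) + exp(-3*t), -t^2*exp(-3*t)/2 + t*exp(-3*t)]
  [-3*t^2*exp(-3*t)/2 + 5*t*exp(-3*t), 3*t^2*exp(-3*t) - t*exp(-3*t), 3*t^2*exp(-3*t)/2 - 2*t*exp(-3*t) + exp(-3*t)]

Strategy: write A = P · J · P⁻¹ where J is a Jordan canonical form, so e^{tA} = P · e^{tJ} · P⁻¹, and e^{tJ} can be computed block-by-block.

A has Jordan form
J =
  [-3,  1,  0]
  [ 0, -3,  1]
  [ 0,  0, -3]
(up to reordering of blocks).

Per-block formulas:
  For a 3×3 Jordan block J_3(-3): exp(t · J_3(-3)) = e^(-3t)·(I + t·N + (t^2/2)·N^2), where N is the 3×3 nilpotent shift.

After assembling e^{tJ} and conjugating by P, we get:

e^{tA} =
  [-t^2*exp(-3*t)/2 + t*exp(-3*t) + exp(-3*t), t^2*exp(-3*t) + t*exp(-3*t), t^2*exp(-3*t)/2]
  [t^2*exp(-3*t)/2 - 2*t*exp(-3*t), -t^2*exp(-3*t) + t*exp(-3*t) + exp(-3*t), -t^2*exp(-3*t)/2 + t*exp(-3*t)]
  [-3*t^2*exp(-3*t)/2 + 5*t*exp(-3*t), 3*t^2*exp(-3*t) - t*exp(-3*t), 3*t^2*exp(-3*t)/2 - 2*t*exp(-3*t) + exp(-3*t)]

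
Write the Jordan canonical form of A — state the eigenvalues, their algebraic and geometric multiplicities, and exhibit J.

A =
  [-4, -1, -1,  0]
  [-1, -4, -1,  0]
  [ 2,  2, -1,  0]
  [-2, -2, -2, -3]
J_2(-3) ⊕ J_1(-3) ⊕ J_1(-3)

The characteristic polynomial is
  det(x·I − A) = x^4 + 12*x^3 + 54*x^2 + 108*x + 81 = (x + 3)^4

Eigenvalues and multiplicities (the geometric multiplicity of λ is n − rank(A − λI), which equals the number of Jordan blocks for λ):
  λ = -3: algebraic multiplicity = 4, geometric multiplicity = 3

Determining the block sizes for each eigenvalue:
  λ = -3: 3 blocks summing to 4 forces exactly one block of size 2 and the rest size 1 → block sizes [2, 1, 1]

Assembling the blocks gives a Jordan form
J =
  [-3,  1,  0,  0]
  [ 0, -3,  0,  0]
  [ 0,  0, -3,  0]
  [ 0,  0,  0, -3]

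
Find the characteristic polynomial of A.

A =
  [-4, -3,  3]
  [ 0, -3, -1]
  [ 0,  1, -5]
x^3 + 12*x^2 + 48*x + 64

Expanding det(x·I − A) (e.g. by cofactor expansion or by noting that A is similar to its Jordan form J, which has the same characteristic polynomial as A) gives
  χ_A(x) = x^3 + 12*x^2 + 48*x + 64
which factors as (x + 4)^3. The eigenvalues (with algebraic multiplicities) are λ = -4 with multiplicity 3.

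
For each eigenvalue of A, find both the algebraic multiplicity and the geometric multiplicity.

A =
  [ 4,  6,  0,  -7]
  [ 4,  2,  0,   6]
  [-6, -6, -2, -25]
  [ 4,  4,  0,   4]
λ = -2: alg = 2, geom = 2; λ = 6: alg = 2, geom = 1

Step 1 — factor the characteristic polynomial to read off the algebraic multiplicities:
  χ_A(x) = (x - 6)^2*(x + 2)^2

Step 2 — compute geometric multiplicities via the rank-nullity identity g(λ) = n − rank(A − λI):
  rank(A − (-2)·I) = 2, so dim ker(A − (-2)·I) = n − 2 = 2
  rank(A − (6)·I) = 3, so dim ker(A − (6)·I) = n − 3 = 1

Summary:
  λ = -2: algebraic multiplicity = 2, geometric multiplicity = 2
  λ = 6: algebraic multiplicity = 2, geometric multiplicity = 1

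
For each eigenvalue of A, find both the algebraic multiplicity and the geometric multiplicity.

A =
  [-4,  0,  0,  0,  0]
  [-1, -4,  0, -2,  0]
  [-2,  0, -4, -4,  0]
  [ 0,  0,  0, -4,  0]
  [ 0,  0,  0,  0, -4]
λ = -4: alg = 5, geom = 4

Step 1 — factor the characteristic polynomial to read off the algebraic multiplicities:
  χ_A(x) = (x + 4)^5

Step 2 — compute geometric multiplicities via the rank-nullity identity g(λ) = n − rank(A − λI):
  rank(A − (-4)·I) = 1, so dim ker(A − (-4)·I) = n − 1 = 4

Summary:
  λ = -4: algebraic multiplicity = 5, geometric multiplicity = 4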